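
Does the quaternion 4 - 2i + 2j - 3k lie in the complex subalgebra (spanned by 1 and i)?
No. The quaternion 4 - 2i + 2j - 3k has j-coefficient y = 2 and k-coefficient z = -3, not both zero, so it does not lie in the complex subalgebra spanned by 1 and i.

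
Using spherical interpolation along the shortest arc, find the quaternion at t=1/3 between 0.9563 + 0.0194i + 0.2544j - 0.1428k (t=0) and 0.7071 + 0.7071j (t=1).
0.9018 + 0.0133i + 0.4207j - 0.0979k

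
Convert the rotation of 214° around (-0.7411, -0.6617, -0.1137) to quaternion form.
-0.2924 - 0.7087i - 0.6328j - 0.1087k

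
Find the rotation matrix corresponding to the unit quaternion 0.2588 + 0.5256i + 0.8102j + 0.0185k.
[[-0.3135, 0.8421, 0.4388], [0.8613, 0.4468, -0.2421], [-0.3999, 0.302, -0.8654]]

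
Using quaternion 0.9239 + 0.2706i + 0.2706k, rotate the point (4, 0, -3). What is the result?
(2.975, 3.5, -1.975)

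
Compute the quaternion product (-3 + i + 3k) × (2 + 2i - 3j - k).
-5 + 5i + 16j + 6k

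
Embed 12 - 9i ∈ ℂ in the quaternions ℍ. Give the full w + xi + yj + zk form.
12 - 9i + 0j + 0k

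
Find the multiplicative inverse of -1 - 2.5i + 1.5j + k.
-0.0952 + 0.2381i - 0.1429j - 0.0952k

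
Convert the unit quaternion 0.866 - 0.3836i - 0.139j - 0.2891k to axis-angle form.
axis = (-0.7671, -0.278, -0.5781), θ = π/3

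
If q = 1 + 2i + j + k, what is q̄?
1 - 2i - j - k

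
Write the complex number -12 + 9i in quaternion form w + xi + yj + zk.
-12 + 9i + 0j + 0k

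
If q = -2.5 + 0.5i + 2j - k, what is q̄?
-2.5 - 0.5i - 2j + k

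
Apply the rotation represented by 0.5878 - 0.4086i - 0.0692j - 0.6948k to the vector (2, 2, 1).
(2.283, -1.543, 1.186)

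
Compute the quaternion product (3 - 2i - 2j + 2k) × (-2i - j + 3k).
-12 - 10i - j + 7k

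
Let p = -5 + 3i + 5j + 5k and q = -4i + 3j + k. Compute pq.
-8 + 10i - 38j + 24k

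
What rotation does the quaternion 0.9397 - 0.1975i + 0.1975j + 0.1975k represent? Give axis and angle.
axis = (-√3/3, √3/3, √3/3), θ = 40°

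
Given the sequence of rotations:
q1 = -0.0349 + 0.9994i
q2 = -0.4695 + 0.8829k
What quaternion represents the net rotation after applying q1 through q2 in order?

q2 · q1 = 0.0164 - 0.4692i + 0.8824j - 0.0308k
0.0164 - 0.4692i + 0.8824j - 0.0308k


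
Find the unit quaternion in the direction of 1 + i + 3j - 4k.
0.1925 + 0.1925i + 0.5774j - 0.7698k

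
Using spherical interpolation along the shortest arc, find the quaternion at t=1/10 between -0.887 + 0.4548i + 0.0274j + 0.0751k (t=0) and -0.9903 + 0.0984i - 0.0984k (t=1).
-0.9046 + 0.4217i + 0.0248j + 0.0578k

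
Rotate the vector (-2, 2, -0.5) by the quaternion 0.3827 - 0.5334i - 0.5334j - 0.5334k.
(2.15, -1.086, -1.564)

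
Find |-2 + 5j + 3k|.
√38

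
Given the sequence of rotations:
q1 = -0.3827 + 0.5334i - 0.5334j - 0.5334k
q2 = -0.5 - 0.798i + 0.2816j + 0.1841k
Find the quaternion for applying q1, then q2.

q2 · q1 = 0.8654 - 0.0133i - 0.1685j + 0.4717k
0.8654 - 0.0133i - 0.1685j + 0.4717k


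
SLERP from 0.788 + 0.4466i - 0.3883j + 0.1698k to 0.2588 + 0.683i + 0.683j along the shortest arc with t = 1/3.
0.7418 + 0.6567i - 0.0084j + 0.1353k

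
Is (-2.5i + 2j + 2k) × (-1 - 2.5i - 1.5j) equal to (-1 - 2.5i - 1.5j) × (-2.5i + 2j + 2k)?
No: pq = -3.25 + 5.5i - 7j + 6.75k ≠ -3.25 - 0.5i + 3j - 10.75k = qp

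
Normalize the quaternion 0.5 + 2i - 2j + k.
0.1644 + 0.6576i - 0.6576j + 0.3288k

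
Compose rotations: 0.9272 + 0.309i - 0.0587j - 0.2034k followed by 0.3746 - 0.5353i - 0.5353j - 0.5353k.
0.3724 - 0.3031i - 0.7926j - 0.3757k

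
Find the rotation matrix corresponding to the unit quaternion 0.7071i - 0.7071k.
[[0, 0, -1], [0, -1, 0], [-1, 0, 0]]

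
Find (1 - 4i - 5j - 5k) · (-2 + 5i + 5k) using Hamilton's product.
43 - 12i + 5j + 40k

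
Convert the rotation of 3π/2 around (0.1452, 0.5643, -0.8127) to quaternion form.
-0.7071 + 0.1027i + 0.399j - 0.5747k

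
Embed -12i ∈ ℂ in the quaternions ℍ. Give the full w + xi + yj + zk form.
0 - 12i + 0j + 0k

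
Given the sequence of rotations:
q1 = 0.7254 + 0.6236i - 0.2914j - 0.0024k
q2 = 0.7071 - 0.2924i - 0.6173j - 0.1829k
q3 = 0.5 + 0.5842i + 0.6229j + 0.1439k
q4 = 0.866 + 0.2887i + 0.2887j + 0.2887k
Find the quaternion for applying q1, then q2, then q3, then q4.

q2 · q1 = 0.515 + 0.177i - 0.7686j + 0.3358k
q3 · q2 · q1 = 0.5845 + 0.7091i - 0.2342j - 0.3173k
q4 · q3 · q2 · q1 = 0.4607 + 0.7588i + 0.2622j - 0.3784k
0.4607 + 0.7588i + 0.2622j - 0.3784k


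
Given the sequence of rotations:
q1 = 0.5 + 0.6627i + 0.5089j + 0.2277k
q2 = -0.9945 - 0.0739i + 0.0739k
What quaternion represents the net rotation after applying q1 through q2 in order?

q2 · q1 = -0.4651 - 0.7336i - 0.4403j - 0.2271k
-0.4651 - 0.7336i - 0.4403j - 0.2271k


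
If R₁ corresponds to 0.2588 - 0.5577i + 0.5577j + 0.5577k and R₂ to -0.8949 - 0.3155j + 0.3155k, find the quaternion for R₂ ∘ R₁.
-0.2316 + 0.1472i - 0.7567j - 0.5934k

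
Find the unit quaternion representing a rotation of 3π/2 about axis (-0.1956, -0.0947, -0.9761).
-0.7071 - 0.1383i - 0.067j - 0.6902k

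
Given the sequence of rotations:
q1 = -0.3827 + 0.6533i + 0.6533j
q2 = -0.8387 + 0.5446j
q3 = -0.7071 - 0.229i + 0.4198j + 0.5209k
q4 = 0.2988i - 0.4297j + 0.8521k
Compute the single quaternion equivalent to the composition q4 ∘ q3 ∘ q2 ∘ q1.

q2 · q1 = -0.0348 - 0.5479i - 0.7563j - 0.3558k
q3 · q2 · q1 = 0.402 + 0.64i + 0.1533j + 0.6367k
q4 · q3 · q2 · q1 = -0.6679 - 0.2841i + 0.1824j + 0.6634k
-0.6679 - 0.2841i + 0.1824j + 0.6634k


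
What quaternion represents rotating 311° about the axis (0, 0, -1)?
-0.91 - 0.4147k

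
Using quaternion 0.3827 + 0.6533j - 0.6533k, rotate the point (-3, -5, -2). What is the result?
(-1.379, 2.475, 5.475)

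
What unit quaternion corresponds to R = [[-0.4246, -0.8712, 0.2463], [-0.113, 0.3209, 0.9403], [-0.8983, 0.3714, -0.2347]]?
0.4067 - 0.3497i + 0.7036j + 0.4661k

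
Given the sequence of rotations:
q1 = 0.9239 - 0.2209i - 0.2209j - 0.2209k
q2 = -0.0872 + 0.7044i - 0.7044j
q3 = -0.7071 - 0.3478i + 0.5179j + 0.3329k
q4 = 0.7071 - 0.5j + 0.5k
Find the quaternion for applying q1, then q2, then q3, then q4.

q2 · q1 = -0.0806 + 0.8257i - 0.4759j - 0.2919k
q3 · q2 · q1 = 0.6878 - 0.5486i + 0.4681j - 0.0825k
q4 · q3 · q2 · q1 = 0.7616 - 0.5807i - 0.2872j + 0.0113k
0.7616 - 0.5807i - 0.2872j + 0.0113k


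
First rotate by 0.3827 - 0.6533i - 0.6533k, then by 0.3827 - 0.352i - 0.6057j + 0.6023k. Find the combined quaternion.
0.31 + 0.011i - 0.8552j - 0.4152k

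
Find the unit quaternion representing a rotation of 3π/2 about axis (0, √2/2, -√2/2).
-0.7071 + 0.5j - 0.5k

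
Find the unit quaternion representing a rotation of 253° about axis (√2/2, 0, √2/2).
-0.5948 + 0.5684i + 0.5684k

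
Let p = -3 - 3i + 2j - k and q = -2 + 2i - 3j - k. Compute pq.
17 - 5i + 10k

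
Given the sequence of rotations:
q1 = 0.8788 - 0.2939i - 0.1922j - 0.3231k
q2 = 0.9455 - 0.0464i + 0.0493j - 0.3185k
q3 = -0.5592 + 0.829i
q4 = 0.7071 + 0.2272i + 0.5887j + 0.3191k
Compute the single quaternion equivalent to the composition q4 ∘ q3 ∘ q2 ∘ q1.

q2 · q1 = 0.7238 - 0.3958i - 0.0598j - 0.562k
q3 · q2 · q1 = -0.0766 + 0.8214i + 0.4993j + 0.2647k
q4 · q3 · q2 · q1 = -0.6192 + 0.5599i + 0.5099j - 0.2074k
-0.6192 + 0.5599i + 0.5099j - 0.2074k


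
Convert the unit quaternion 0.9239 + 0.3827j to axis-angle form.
axis = (0, 1, 0), θ = π/4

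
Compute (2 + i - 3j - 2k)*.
2 - i + 3j + 2k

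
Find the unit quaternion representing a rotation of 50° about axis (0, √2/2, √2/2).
0.9063 + 0.2988j + 0.2988k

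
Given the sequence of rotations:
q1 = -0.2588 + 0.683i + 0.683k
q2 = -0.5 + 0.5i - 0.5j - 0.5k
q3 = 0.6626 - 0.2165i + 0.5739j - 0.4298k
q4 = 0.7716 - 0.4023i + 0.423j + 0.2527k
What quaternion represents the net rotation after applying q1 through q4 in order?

q2 · q1 = 0.1294 - 0.8124i - 0.5536j + 0.1294k
q3 · q2 · q1 = 0.2832 - 0.73i + 0.0846j + 0.6162k
q4 · q3 · q2 · q1 = -0.2667 - 0.4379i + 0.2485j + 0.8218k
-0.2667 - 0.4379i + 0.2485j + 0.8218k


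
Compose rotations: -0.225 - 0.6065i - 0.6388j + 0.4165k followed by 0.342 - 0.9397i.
-0.6469 + 0.004i + 0.1729j + 0.7427k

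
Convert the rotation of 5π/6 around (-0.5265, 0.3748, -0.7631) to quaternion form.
0.2588 - 0.5086i + 0.362j - 0.7371k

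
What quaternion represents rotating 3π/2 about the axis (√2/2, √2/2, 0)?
-0.7071 + 0.5i + 0.5j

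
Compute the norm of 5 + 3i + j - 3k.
√44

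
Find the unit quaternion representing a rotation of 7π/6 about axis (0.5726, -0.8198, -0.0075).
-0.2588 + 0.5531i - 0.7919j - 0.0072k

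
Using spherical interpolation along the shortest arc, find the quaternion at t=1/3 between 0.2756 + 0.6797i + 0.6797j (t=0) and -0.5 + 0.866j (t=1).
0.0058 + 0.5109i + 0.8596j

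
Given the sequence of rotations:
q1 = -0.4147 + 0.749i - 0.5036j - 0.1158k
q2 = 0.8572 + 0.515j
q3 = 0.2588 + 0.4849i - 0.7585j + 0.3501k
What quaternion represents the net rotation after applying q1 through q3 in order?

q2 · q1 = -0.0961 + 0.5824i - 0.6453j - 0.485k
q3 · q2 · q1 = -0.6269 + 0.6979i + 0.345j - 0.0303k
-0.6269 + 0.6979i + 0.345j - 0.0303k


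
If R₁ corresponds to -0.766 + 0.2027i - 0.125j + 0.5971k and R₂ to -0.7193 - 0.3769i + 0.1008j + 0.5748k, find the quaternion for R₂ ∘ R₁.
0.2968 + 0.2749i + 0.3543j - 0.8431k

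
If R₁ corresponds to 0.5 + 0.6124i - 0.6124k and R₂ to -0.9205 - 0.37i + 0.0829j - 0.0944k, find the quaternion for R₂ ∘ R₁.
-0.2915 - 0.7995i - 0.2429j + 0.4657k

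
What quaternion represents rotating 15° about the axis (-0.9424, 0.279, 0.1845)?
0.9914 - 0.123i + 0.0364j + 0.0241k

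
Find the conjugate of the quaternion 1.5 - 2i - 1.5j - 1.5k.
1.5 + 2i + 1.5j + 1.5k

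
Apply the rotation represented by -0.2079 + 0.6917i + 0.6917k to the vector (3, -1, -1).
(-1.115, -0.237, 3.115)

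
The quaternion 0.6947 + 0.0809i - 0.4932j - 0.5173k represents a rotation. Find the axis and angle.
axis = (0.1125, -0.6857, -0.7192), θ = 92°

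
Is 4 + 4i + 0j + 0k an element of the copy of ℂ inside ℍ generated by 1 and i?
Yes. The quaternion 4 + 4i has j- and k-coefficients y = z = 0, so it lies in the complex subalgebra spanned by 1 and i.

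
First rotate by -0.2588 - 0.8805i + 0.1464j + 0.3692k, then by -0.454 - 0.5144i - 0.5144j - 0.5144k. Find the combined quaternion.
-0.0702 + 0.4183i + 0.7095j - 0.5627k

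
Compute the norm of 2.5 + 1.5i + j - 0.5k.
3.122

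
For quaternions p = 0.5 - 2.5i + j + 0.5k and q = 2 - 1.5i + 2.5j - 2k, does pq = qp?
No: pq = -4.25 - 9i - 2.5j - 4.75k ≠ -4.25 - 2.5i + 9j + 4.75k = qp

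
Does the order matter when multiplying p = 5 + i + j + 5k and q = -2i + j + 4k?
Yes: pq = -19 - 11i - 9j + 23k ≠ -19 - 9i + 19j + 17k = qp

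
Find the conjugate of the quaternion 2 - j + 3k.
2 + j - 3k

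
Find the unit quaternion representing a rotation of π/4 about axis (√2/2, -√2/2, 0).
0.9239 + 0.2706i - 0.2706j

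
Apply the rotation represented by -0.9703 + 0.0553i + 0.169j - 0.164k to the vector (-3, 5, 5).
(-5.896, 3.949, 2.941)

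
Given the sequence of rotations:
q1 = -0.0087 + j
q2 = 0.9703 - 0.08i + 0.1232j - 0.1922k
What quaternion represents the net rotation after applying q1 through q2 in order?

q2 · q1 = -0.1316 + 0.1929i + 0.9692j - 0.0783k
-0.1316 + 0.1929i + 0.9692j - 0.0783k


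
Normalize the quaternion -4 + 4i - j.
-0.6963 + 0.6963i - 0.1741j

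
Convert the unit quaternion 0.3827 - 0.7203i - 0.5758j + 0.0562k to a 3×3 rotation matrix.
[[0.3306, 0.7865, -0.5217], [0.8725, -0.044, 0.4866], [0.3598, -0.616, -0.7008]]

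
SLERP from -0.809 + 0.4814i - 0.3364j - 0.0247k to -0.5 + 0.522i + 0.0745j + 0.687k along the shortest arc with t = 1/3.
-0.7734 + 0.5451i - 0.2147j + 0.2421k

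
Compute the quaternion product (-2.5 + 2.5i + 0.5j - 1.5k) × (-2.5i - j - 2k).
3.75 + 3.75i + 11.25j + 3.75k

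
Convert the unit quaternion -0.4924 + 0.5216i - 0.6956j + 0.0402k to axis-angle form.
axis = (0.5993, -0.7992, 0.0462), θ = 239°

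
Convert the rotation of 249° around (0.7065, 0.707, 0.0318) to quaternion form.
-0.5664 + 0.5822i + 0.5827j + 0.0262k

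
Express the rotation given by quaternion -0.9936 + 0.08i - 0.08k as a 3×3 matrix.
[[0.9872, -0.159, -0.0128], [0.159, 0.9744, 0.159], [-0.0128, -0.159, 0.9872]]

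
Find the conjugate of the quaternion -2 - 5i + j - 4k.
-2 + 5i - j + 4k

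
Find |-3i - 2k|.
√13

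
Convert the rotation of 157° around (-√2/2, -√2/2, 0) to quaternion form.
0.1994 - 0.6929i - 0.6929j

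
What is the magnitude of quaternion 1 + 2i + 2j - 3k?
√18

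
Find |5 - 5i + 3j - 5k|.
√84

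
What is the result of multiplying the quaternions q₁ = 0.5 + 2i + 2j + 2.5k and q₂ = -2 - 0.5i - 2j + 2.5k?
-2.25 + 5.75i - 11.25j - 6.75k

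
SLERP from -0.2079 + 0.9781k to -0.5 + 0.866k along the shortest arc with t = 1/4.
-0.284 + 0.9588k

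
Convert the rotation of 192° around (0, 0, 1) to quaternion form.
-0.1045 + 0.9945k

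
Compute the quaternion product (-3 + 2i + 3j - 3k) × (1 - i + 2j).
-7 + 11i + 4k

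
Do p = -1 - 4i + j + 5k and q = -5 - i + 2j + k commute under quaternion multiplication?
No: pq = -6 + 12i - 8j - 33k ≠ -6 + 30i - 6j - 19k = qp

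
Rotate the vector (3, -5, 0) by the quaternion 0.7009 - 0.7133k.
(-5.052, -2.912, 0)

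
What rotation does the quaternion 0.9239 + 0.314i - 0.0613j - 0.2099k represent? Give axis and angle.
axis = (0.8206, -0.1602, -0.5486), θ = π/4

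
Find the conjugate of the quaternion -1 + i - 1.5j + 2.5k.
-1 - i + 1.5j - 2.5k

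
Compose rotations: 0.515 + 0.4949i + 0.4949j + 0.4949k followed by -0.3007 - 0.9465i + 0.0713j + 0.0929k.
0.2323 - 0.647i + 0.4023j - 0.6047k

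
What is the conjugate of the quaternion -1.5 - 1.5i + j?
-1.5 + 1.5i - j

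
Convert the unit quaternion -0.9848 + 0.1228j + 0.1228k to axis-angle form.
axis = (0, √2/2, √2/2), θ = 340°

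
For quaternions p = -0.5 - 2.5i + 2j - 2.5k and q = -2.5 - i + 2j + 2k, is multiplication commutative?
No: pq = -0.25 + 15.75i + 1.5j + 2.25k ≠ -0.25 - 2.25i - 13.5j + 8.25k = qp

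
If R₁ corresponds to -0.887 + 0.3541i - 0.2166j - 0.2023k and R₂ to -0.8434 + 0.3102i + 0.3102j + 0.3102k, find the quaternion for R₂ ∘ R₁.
0.7682 - 0.5694i + 0.0801j - 0.2816k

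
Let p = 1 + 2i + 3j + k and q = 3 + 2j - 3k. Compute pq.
-5i + 17j + 4k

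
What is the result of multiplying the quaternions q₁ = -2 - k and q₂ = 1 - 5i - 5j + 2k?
5i + 15j - 5k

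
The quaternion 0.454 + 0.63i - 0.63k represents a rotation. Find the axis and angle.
axis = (√2/2, 0, -√2/2), θ = 126°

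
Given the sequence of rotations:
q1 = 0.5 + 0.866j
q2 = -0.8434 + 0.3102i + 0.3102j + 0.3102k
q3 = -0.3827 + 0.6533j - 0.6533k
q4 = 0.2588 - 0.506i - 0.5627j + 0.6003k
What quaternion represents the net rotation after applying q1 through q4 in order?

q2 · q1 = -0.6903 - 0.1135i - 0.5753j + 0.4237k
q3 · q2 · q1 = 0.9168 - 0.0556i - 0.1567j + 0.363k
q4 · q3 · q2 · q1 = -0.0969 - 0.5885i - 0.4061j + 0.6923k
-0.0969 - 0.5885i - 0.4061j + 0.6923k


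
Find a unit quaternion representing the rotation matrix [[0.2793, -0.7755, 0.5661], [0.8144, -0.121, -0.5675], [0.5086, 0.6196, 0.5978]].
0.6626 + 0.4479i + 0.0217j + 0.5999k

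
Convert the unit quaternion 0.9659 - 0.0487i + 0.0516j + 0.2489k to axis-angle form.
axis = (-0.1882, 0.1994, 0.9617), θ = π/6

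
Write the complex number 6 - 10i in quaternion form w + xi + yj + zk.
6 - 10i + 0j + 0k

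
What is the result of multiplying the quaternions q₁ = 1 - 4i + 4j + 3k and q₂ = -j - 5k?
19 - 17i - 21j - k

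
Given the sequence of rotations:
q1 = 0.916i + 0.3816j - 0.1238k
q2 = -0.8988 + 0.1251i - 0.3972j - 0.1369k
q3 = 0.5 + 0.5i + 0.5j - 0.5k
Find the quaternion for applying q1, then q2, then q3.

q2 · q1 = 0.02 - 0.7219i - 0.4529j + 0.5228k
q3 · q2 · q1 = 0.8588 - 0.316i - 0.1169j + 0.3859k
0.8588 - 0.316i - 0.1169j + 0.3859k


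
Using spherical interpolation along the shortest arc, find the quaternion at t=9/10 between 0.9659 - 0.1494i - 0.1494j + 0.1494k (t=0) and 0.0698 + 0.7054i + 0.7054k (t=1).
0.2133 + 0.6679i - 0.0224j + 0.7127k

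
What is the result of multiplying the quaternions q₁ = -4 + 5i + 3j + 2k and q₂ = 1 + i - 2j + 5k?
-13 + 20i - 12j - 31k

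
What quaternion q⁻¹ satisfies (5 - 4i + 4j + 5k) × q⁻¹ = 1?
0.061 + 0.0488i - 0.0488j - 0.061k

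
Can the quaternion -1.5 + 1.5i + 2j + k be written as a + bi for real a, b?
No. The quaternion -1.5 + 1.5i + 2j + k has j-coefficient y = 2 and k-coefficient z = 1, not both zero, so it does not lie in the complex subalgebra spanned by 1 and i.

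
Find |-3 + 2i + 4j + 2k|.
√33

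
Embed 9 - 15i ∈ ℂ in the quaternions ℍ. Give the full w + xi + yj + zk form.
9 - 15i + 0j + 0k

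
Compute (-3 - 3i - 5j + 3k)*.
-3 + 3i + 5j - 3k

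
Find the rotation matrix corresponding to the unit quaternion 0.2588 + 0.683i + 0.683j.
[[0.067, 0.933, 0.3535], [0.933, 0.067, -0.3535], [-0.3535, 0.3535, -0.866]]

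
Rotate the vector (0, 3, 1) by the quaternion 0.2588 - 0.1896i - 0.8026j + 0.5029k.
(-0.474, 0.558, -3.076)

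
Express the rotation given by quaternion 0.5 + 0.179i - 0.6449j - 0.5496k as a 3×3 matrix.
[[-0.4359, 0.3187, -0.8417], [-0.7805, 0.3318, 0.5299], [0.4481, 0.8879, 0.1041]]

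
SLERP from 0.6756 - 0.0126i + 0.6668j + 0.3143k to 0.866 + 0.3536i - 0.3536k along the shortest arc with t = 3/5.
0.9139 + 0.2361i + 0.3168j - 0.0928k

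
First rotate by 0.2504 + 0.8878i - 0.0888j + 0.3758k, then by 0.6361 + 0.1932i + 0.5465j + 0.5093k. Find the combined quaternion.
-0.1551 + 0.8637i + 0.4599j - 0.1358k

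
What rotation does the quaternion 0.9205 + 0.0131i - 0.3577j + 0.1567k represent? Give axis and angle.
axis = (0.0335, -0.9154, 0.401), θ = 46°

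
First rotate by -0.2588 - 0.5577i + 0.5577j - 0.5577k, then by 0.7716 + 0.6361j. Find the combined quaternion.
-0.5544 - 0.7851i + 0.2657j - 0.0756k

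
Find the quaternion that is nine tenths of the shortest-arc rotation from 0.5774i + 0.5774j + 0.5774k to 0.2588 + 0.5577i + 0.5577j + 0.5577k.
0.2334 + 0.5614i + 0.5614j + 0.5614k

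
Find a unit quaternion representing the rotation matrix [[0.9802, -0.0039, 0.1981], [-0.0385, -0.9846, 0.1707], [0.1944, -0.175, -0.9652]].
-0.0872 + 0.9912i - 0.0107j + 0.099k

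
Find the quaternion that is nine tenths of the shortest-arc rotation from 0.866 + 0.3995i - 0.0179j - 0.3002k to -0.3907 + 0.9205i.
-0.2513 + 0.9668i - 0.0027j - 0.0461k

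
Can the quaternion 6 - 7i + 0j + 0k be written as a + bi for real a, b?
Yes. The quaternion 6 - 7i has j- and k-coefficients y = z = 0, so it lies in the complex subalgebra spanned by 1 and i.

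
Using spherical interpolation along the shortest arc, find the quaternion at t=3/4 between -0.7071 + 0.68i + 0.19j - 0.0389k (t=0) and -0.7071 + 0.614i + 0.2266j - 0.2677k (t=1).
-0.711 + 0.634i + 0.2186j - 0.2114k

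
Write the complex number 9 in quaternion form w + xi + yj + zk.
9 + 0i + 0j + 0k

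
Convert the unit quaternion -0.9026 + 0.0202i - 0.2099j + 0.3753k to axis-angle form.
axis = (0.0469, -0.4876, 0.8718), θ = 309°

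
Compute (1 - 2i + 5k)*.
1 + 2i - 5k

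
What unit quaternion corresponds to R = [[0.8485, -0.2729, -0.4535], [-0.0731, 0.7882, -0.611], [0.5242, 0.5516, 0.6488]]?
0.9063 + 0.3207i - 0.2697j + 0.0551k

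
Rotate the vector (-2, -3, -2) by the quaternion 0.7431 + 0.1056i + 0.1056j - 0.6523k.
(-3.267, 2.104, -1.379)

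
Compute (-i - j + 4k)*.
i + j - 4k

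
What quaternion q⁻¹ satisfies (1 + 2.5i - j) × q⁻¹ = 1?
0.1212 - 0.303i + 0.1212j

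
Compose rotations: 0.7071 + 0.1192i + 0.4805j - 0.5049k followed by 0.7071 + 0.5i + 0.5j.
0.2001 + 0.1854i + 0.9458j - 0.1764k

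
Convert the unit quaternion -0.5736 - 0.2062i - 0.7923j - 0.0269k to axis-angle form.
axis = (-0.2517, -0.9672, -0.0328), θ = 250°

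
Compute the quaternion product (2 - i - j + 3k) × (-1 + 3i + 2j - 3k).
12 + 4i + 11j - 8k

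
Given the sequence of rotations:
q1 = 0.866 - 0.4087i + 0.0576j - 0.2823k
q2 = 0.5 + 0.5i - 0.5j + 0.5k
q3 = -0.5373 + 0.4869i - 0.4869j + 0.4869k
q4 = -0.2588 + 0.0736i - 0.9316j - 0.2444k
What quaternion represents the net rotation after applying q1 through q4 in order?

q2 · q1 = 0.8073 + 0.341i - 0.4674j + 0.1163k
q3 · q2 · q1 = -0.884 + 0.3808i - 0.0325j + 0.269k
q4 · q3 · q2 · q1 = 0.2362 - 0.4222i + 0.7191j + 0.4988k
0.2362 - 0.4222i + 0.7191j + 0.4988k


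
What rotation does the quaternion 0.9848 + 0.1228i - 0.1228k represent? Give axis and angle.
axis = (√2/2, 0, -√2/2), θ = 20°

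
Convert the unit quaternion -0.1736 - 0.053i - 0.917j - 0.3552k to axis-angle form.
axis = (-0.0538, -0.9311, -0.3607), θ = 200°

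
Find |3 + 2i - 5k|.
√38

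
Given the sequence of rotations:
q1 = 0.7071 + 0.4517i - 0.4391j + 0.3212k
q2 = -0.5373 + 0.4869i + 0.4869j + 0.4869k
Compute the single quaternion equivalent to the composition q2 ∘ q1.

q2 · q1 = -0.5425 + 0.4718i + 0.6438j - 0.262k
-0.5425 + 0.4718i + 0.6438j - 0.262k


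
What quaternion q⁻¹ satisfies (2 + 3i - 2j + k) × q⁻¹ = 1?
0.1111 - 0.1667i + 0.1111j - 0.0556k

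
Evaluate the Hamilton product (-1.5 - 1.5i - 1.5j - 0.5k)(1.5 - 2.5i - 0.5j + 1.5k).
-6 - i + 2j - 6k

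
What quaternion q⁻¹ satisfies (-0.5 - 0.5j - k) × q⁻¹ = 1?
-0.3333 + 0.3333j + 0.6667k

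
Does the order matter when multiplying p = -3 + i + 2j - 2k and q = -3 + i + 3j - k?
Yes: pq = -2i - 16j + 10k ≠ -10i - 14j + 8k = qp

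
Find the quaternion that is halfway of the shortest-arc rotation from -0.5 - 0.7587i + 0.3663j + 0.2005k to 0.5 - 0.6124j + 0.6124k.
-0.6082 - 0.4615i + 0.5953j - 0.2505k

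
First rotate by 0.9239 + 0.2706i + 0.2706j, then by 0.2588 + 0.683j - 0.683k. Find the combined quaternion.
0.0543 + 0.2549i + 0.5162j - 0.8158k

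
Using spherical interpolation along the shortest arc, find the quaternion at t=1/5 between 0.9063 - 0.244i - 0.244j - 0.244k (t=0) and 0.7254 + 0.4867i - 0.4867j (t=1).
0.9223 - 0.0946i - 0.314j - 0.2043k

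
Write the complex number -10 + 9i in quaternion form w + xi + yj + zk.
-10 + 9i + 0j + 0k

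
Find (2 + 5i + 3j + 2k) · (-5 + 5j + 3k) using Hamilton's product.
-31 - 26i - 20j + 21k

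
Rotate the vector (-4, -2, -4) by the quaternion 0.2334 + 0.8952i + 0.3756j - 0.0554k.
(-4.548, 0.469, 3.885)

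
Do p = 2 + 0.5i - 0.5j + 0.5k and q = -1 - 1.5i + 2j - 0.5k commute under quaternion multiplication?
No: pq = -4.25i + 4j - 1.25k ≠ -2.75i + 5j - 1.75k = qp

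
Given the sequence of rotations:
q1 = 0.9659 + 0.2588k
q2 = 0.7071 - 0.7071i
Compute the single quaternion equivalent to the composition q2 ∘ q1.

q2 · q1 = 0.683 - 0.683i + 0.183j + 0.183k
0.683 - 0.683i + 0.183j + 0.183k


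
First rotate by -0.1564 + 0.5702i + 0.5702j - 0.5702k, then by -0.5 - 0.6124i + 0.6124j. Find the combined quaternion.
0.0782 - 0.5385i - 0.7301j - 0.4133k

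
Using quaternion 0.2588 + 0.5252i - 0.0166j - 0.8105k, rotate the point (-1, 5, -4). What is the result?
(5.765, -2.911, 0.545)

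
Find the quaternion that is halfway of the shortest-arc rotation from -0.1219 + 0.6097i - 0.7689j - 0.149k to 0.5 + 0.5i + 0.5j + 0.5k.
-0.3989 + 0.0704i - 0.814j - 0.4163k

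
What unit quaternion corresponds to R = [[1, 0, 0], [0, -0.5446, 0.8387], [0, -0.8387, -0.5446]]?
-0.4772 + 0.8788i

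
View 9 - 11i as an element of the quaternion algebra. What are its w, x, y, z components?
9 - 11i + 0j + 0k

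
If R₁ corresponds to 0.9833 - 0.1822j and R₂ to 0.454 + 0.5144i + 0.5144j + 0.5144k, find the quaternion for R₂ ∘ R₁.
0.5401 + 0.5995i + 0.4231j + 0.4121k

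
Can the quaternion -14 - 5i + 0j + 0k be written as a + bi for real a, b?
Yes. The quaternion -14 - 5i has j- and k-coefficients y = z = 0, so it lies in the complex subalgebra spanned by 1 and i.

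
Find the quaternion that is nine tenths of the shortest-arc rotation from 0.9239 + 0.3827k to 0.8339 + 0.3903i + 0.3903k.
0.8493 + 0.3531i + 0.3924k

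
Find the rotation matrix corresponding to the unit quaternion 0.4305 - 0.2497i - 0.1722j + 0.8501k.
[[-0.5046, -0.6459, -0.5728], [0.8179, -0.57, -0.0778], [-0.2763, -0.5078, 0.816]]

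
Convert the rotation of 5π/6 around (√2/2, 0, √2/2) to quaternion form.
0.2588 + 0.683i + 0.683k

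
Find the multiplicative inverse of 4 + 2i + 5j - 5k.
0.0571 - 0.0286i - 0.0714j + 0.0714k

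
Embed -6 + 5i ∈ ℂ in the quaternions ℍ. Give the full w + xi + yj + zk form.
-6 + 5i + 0j + 0k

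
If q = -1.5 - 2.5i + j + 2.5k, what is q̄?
-1.5 + 2.5i - j - 2.5k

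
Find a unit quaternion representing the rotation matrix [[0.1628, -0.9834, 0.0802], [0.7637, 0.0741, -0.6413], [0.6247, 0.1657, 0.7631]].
0.7071 + 0.2853i - 0.1925j + 0.6177k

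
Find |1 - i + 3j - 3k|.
√20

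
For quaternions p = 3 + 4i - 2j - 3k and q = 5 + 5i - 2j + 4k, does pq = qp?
No: pq = 3 + 21i - 47j - k ≠ 3 + 49i + 15j - 5k = qp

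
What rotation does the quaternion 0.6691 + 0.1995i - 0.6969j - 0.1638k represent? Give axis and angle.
axis = (0.2684, -0.9377, -0.2204), θ = 96°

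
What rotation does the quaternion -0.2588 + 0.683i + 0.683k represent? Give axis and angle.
axis = (√2/2, 0, √2/2), θ = 7π/6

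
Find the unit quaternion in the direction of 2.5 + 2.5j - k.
0.6804 + 0.6804j - 0.2722k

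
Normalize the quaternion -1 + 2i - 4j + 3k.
-0.1826 + 0.3651i - 0.7303j + 0.5477k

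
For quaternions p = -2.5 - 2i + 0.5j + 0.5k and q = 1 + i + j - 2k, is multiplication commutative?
No: pq = -6i - 5.5j + 3k ≠ -3i + 1.5j + 8k = qp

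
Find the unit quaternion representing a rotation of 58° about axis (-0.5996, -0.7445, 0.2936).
0.8746 - 0.2907i - 0.3609j + 0.1423k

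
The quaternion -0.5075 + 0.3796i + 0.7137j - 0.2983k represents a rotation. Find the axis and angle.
axis = (0.4405, 0.8283, -0.3462), θ = 241°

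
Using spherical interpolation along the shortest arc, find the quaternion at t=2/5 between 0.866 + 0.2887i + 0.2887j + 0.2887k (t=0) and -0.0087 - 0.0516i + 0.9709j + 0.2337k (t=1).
0.6156 + 0.1807i + 0.6951j + 0.3243k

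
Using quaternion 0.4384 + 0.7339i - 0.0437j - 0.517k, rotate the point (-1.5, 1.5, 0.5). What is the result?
(-0.507, -0.441, 2.073)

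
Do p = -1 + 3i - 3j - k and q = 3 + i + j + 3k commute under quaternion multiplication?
No: pq = -20j ≠ 16i - 12k = qp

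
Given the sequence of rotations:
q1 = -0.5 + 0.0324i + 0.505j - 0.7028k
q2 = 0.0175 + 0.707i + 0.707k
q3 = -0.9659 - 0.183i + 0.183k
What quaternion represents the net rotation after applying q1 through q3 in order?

q2 · q1 = 0.4652 - 0.71i + 0.5286j - 0.0088k
q3 · q2 · q1 = -0.5777 + 0.5039i - 0.6421j - 0.0031k
-0.5777 + 0.5039i - 0.6421j - 0.0031k


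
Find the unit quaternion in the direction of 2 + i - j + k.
0.7559 + 0.378i - 0.378j + 0.378k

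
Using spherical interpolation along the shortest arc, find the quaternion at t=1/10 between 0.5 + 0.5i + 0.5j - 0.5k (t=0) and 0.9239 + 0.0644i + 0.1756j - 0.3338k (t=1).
0.5587 + 0.4648i + 0.477j - 0.4943k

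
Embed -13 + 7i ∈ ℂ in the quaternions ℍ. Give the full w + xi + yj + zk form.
-13 + 7i + 0j + 0k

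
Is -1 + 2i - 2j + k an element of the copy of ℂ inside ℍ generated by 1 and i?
No. The quaternion -1 + 2i - 2j + k has j-coefficient y = -2 and k-coefficient z = 1, not both zero, so it does not lie in the complex subalgebra spanned by 1 and i.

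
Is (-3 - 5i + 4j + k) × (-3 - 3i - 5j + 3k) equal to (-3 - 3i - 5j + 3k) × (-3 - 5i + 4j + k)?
No: pq = 11 + 41i + 15j + 25k ≠ 11 + 7i - 9j - 49k = qp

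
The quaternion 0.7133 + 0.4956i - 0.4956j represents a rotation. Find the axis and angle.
axis = (√2/2, -√2/2, 0), θ = 89°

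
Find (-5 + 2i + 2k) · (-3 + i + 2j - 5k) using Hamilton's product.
23 - 15i + 2j + 23k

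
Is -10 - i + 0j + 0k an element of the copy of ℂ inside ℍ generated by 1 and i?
Yes. The quaternion -10 - i has j- and k-coefficients y = z = 0, so it lies in the complex subalgebra spanned by 1 and i.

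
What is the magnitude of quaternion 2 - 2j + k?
3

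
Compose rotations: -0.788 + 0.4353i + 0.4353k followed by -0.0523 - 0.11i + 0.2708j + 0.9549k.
-0.3266 + 0.1818i + 0.2502j - 0.8931k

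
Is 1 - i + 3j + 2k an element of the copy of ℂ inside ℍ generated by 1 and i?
No. The quaternion 1 - i + 3j + 2k has j-coefficient y = 3 and k-coefficient z = 2, not both zero, so it does not lie in the complex subalgebra spanned by 1 and i.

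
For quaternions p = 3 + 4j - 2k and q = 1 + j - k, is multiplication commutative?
No: pq = -3 - 2i + 7j - 5k ≠ -3 + 2i + 7j - 5k = qp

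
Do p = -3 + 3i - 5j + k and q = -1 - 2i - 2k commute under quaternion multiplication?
No: pq = 11 + 13i + 9j - 5k ≠ 11 - 7i + j + 15k = qp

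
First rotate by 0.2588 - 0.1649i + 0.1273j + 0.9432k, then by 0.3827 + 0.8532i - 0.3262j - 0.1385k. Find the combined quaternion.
0.4119 - 0.1323i - 0.8176j + 0.3799k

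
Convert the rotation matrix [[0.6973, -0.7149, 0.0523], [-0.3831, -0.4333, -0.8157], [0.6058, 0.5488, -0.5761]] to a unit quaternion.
0.4147 + 0.8226i - 0.3337j + 0.2k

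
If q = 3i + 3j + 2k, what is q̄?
-3i - 3j - 2k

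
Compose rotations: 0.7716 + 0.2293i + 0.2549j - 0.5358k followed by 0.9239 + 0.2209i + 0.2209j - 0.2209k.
0.4876 + 0.3202i + 0.4737j - 0.6598k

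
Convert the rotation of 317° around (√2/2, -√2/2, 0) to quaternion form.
-0.9304 + 0.2592i - 0.2592j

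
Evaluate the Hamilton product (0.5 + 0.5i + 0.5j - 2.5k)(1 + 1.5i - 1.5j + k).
3 - 2i - 4.5j - 3.5k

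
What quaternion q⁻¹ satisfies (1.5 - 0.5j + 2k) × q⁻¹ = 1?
0.2308 + 0.0769j - 0.3077k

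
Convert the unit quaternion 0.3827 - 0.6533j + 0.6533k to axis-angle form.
axis = (0, -√2/2, √2/2), θ = 3π/4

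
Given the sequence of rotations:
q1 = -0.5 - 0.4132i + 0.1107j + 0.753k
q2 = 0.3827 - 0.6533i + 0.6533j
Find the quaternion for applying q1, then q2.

q2 · q1 = -0.5336 + 0.6605i + 0.2076j + 0.4858k
-0.5336 + 0.6605i + 0.2076j + 0.4858k


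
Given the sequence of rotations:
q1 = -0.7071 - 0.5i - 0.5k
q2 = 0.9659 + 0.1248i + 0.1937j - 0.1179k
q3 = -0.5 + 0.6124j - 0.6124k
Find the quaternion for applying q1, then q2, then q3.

q2 · q1 = -0.6795 - 0.668i - 0.0156j - 0.3027k
q3 · q2 · q1 = 0.1639 + 0.1391i + 0.0008j + 0.9766k
0.1639 + 0.1391i + 0.0008j + 0.9766k


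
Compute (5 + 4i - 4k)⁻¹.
0.0877 - 0.0702i + 0.0702k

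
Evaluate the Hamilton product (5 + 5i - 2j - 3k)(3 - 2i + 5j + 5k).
50 + 10i + 37k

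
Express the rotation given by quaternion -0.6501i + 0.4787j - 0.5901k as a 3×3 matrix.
[[-0.1547, -0.6224, 0.7672], [-0.6224, -0.5417, -0.565], [0.7672, -0.565, -0.3036]]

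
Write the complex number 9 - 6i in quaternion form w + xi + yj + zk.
9 - 6i + 0j + 0k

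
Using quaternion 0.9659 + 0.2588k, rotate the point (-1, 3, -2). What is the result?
(-2.366, 2.098, -2)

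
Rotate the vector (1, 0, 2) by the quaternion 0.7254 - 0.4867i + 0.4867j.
(1.938, 0.938, -0.601)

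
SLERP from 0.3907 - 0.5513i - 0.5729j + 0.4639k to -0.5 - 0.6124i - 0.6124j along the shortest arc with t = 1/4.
0.1696 - 0.6343i - 0.652j + 0.3793k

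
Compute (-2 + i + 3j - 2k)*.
-2 - i - 3j + 2k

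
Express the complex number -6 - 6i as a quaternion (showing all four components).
-6 - 6i + 0j + 0k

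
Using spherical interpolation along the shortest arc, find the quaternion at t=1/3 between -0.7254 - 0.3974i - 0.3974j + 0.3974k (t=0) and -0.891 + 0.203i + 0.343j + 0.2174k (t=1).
-0.886 - 0.2141i - 0.1592j + 0.3791k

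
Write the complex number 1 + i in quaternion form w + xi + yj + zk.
1 + i + 0j + 0k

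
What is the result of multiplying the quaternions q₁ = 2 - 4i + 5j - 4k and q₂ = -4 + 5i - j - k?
13 + 17i - 46j - 7k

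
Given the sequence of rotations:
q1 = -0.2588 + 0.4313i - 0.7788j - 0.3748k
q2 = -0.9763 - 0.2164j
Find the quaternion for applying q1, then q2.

q2 · q1 = 0.0841 - 0.34i + 0.8163j + 0.4593k
0.0841 - 0.34i + 0.8163j + 0.4593k


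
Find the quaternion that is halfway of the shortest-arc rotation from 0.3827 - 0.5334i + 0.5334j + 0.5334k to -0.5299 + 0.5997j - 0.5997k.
0.5884 - 0.3439i - 0.0427j + 0.7306k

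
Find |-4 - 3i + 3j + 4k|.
√50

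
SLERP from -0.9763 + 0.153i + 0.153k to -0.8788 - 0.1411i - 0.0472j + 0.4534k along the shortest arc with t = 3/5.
-0.9395 - 0.0235i - 0.0289j + 0.3406k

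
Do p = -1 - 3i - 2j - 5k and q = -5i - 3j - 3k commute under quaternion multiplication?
No: pq = -36 - 4i + 19j + 2k ≠ -36 + 14i - 13j + 4k = qp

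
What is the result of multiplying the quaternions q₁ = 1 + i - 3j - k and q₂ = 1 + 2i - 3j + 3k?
-7 - 9i - 11j + 5k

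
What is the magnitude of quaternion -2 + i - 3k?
√14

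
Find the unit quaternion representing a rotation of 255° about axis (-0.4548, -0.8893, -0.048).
-0.6088 - 0.3608i - 0.7055j - 0.0381k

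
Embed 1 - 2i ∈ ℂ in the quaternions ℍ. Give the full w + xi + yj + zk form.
1 - 2i + 0j + 0k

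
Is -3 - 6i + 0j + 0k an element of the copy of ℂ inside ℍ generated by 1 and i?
Yes. The quaternion -3 - 6i has j- and k-coefficients y = z = 0, so it lies in the complex subalgebra spanned by 1 and i.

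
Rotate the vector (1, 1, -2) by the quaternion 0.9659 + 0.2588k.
(0.366, 1.366, -2)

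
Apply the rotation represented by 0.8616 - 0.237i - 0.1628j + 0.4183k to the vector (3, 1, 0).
(1.147, 2.932, -0.298)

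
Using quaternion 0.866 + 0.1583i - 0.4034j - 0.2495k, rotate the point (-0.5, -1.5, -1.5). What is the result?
(0.435, -0.849, -1.96)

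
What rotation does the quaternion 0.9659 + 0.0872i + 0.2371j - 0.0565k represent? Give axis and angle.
axis = (0.3369, 0.9159, -0.2183), θ = π/6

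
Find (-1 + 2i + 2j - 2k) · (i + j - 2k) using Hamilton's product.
-8 - 3i + j + 2k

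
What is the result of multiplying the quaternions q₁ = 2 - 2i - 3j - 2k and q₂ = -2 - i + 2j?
6i + 12j - 3k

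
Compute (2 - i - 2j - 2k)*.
2 + i + 2j + 2k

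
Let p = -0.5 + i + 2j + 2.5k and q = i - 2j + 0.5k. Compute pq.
1.75 + 5.5i + 3j - 4.25k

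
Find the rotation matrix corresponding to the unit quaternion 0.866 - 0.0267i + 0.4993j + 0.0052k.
[[0.5013, -0.0357, 0.8645], [-0.0177, 0.9985, 0.0514], [-0.8651, -0.0411, 0.5]]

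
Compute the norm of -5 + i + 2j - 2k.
√34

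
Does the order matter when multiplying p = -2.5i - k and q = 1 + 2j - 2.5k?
Yes: pq = -2.5 - 0.5i - 6.25j - 6k ≠ -2.5 - 4.5i + 6.25j + 4k = qp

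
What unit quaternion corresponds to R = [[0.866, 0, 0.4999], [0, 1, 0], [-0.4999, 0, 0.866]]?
0.9659 + 0.2588j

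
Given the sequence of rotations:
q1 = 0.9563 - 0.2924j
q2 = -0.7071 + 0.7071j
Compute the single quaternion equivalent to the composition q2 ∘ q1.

q2 · q1 = -0.4694 + 0.883j
-0.4694 + 0.883j


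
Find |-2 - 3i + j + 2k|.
√18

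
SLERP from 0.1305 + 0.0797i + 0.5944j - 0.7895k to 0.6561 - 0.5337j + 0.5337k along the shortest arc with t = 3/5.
-0.369 + 0.0355i + 0.6119j - 0.6987k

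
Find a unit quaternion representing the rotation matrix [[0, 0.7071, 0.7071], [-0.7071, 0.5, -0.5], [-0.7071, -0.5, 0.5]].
0.7071 + 0.5j - 0.5k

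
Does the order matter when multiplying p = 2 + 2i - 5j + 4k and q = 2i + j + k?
Yes: pq = -3 - 5i + 8j + 14k ≠ -3 + 13i - 4j - 10k = qp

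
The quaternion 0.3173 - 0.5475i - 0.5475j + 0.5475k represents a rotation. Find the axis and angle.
axis = (-√3/3, -√3/3, √3/3), θ = 143°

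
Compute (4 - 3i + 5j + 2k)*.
4 + 3i - 5j - 2k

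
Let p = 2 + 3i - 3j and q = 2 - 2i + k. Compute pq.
10 - i - 9j - 4k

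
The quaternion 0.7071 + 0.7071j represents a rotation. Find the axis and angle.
axis = (0, 1, 0), θ = π/2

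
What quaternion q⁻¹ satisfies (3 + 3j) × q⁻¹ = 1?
0.1667 - 0.1667j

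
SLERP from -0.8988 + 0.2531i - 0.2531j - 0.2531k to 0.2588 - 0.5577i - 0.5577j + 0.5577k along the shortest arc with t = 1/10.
-0.8826 + 0.3105i - 0.168j - 0.3105k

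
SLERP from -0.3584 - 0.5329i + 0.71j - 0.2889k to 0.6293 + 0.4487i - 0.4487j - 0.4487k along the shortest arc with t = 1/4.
-0.4613 - 0.5489i + 0.6894j - 0.1029k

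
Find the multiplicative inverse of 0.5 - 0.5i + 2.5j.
0.0741 + 0.0741i - 0.3704j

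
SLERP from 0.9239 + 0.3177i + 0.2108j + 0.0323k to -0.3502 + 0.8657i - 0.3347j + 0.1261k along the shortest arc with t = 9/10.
0.4755 - 0.7956i + 0.3563j - 0.1179k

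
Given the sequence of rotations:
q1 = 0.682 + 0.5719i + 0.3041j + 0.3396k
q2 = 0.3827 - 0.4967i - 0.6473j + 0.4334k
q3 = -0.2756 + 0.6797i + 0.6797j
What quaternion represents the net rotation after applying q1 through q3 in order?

q2 · q1 = 0.5947 - 0.4715i + 0.0915j + 0.6447k
q3 · q2 · q1 = 0.0944 + 0.9724i - 0.0592j + 0.205k
0.0944 + 0.9724i - 0.0592j + 0.205k


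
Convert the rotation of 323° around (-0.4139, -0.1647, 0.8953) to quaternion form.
-0.9483 - 0.1313i - 0.0523j + 0.2841k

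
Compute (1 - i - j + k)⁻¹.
0.25 + 0.25i + 0.25j - 0.25k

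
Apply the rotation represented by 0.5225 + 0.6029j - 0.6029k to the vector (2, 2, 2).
(1.612, -2.168, -2.168)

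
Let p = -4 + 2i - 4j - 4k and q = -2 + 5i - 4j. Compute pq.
-18 - 40i + 4j + 20k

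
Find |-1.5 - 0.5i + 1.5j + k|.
2.398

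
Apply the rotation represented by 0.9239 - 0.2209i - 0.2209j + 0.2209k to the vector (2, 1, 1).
(0.793, 2.127, 0.92)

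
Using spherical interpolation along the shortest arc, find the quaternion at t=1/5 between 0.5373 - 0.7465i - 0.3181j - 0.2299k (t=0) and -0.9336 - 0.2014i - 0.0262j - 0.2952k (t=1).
0.7283 - 0.6136i - 0.2773j - 0.127k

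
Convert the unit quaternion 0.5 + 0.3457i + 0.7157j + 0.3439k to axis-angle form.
axis = (0.3992, 0.8264, 0.3971), θ = 2π/3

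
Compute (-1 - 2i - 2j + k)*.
-1 + 2i + 2j - k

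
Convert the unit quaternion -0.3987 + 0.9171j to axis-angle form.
axis = (0, 1, 0), θ = 227°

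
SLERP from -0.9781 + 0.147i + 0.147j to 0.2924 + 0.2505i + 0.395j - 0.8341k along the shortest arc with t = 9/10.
-0.4187 - 0.2208i - 0.3601j + 0.8039k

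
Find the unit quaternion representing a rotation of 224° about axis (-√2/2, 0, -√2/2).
-0.3746 - 0.6556i - 0.6556k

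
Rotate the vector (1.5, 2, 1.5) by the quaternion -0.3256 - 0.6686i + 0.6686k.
(-0.311, -2.882, -0.311)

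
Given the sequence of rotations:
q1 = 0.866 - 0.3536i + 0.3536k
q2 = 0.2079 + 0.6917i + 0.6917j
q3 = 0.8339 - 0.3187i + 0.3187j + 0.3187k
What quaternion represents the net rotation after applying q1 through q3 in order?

q2 · q1 = 0.4246 + 0.7701i + 0.3544j + 0.3181k
q3 · q2 · q1 = 0.3852 + 0.4953i + 0.7777j + 0.0422k
0.3852 + 0.4953i + 0.7777j + 0.0422k
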